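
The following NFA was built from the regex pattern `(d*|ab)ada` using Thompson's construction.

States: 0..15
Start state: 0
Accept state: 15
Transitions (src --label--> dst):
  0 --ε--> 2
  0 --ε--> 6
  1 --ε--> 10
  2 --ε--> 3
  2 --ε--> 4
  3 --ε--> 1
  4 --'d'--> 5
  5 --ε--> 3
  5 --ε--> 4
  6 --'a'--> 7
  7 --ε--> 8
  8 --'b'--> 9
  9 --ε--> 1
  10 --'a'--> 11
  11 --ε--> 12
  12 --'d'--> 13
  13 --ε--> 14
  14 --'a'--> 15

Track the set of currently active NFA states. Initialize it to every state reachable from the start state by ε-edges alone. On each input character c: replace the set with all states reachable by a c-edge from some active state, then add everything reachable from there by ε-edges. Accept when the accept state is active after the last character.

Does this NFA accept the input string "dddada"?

start: ε-closure({0}) = {0,1,2,3,4,6,10}
'd' @ 1: {1,3,4,5,10}
'd' @ 2: {1,3,4,5,10}
'd' @ 3: {1,3,4,5,10}
'a' @ 4: {11,12}
'd' @ 5: {13,14}
'a' @ 6: {15}  ✓accept
after full input: {15}  (accept=15 in)

Answer: ACCEPT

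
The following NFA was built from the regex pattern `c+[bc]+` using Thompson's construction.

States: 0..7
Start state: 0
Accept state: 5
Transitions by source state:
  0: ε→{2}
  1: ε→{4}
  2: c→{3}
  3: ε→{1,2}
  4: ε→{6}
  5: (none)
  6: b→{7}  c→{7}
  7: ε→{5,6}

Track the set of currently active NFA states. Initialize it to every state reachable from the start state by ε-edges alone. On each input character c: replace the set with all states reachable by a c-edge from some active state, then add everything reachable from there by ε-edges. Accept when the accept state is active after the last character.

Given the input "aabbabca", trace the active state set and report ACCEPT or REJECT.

Answer: REJECT

Steps:
initial (ε-close {0}): {0,2}
'a' @ 1: {}  — state set empty
rest 'abbabca' ignored (set empty)
end set {} — state 5 not in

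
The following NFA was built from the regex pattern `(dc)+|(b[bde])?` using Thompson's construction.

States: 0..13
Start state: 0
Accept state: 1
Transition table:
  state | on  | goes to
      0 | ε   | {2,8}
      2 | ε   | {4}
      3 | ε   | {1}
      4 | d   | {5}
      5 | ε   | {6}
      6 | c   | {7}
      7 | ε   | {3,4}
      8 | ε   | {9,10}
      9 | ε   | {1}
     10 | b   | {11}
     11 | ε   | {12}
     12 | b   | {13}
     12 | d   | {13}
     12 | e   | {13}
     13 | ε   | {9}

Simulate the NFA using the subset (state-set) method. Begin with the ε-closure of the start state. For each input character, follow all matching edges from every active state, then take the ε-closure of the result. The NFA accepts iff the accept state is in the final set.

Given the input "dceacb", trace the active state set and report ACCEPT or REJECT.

Answer: REJECT

Trace:
initial (ε-close {0}): {0,1,2,4,8,9,10}
'd' @ 1: {5,6}
'c' @ 2: {1,3,4,7}  [accepting]
'e' @ 3: {}  — no active states
rest 'acb' ignored (set empty)
final: {}; accept 1 not in set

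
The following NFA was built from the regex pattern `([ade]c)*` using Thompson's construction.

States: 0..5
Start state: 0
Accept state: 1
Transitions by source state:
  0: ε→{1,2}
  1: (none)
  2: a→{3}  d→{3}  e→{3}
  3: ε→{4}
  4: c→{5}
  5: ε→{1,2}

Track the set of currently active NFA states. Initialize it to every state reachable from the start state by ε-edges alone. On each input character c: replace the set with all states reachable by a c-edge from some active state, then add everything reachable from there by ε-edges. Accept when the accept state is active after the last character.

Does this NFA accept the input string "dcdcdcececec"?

Answer: ACCEPT

Trace:
start: ε-closure({0}) = {0,1,2}
'd' @ 1: {3,4}
'c' @ 2: {1,2,5}  ✓accept
'd' @ 3: {3,4}
'c' @ 4: {1,2,5}  ✓accept
'd' @ 5: {3,4}
'c' @ 6: {1,2,5}  ✓accept
'e' @ 7: {3,4}
'c' @ 8: {1,2,5}  ✓accept
'e' @ 9: {3,4}
'c' @ 10: {1,2,5}  ✓accept
'e' @ 11: {3,4}
'c' @ 12: {1,2,5}  ✓accept
final: {1,2,5}; accept 1 in set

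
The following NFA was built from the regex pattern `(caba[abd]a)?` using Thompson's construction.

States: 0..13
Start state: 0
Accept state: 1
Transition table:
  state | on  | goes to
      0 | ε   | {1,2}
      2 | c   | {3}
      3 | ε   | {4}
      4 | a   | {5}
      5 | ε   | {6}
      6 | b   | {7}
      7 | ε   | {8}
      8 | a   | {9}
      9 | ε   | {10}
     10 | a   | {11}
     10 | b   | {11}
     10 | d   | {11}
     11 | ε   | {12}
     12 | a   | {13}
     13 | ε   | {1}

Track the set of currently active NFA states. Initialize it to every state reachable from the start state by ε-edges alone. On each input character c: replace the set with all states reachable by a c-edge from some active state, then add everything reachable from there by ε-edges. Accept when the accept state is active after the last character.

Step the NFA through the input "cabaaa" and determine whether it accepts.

Answer: ACCEPT

Derivation:
initial (ε-close {0}): {0,1,2}
'c' @ 1: {3,4}
'a' @ 2: {5,6}
'b' @ 3: {7,8}
'a' @ 4: {9,10}
'a' @ 5: {11,12}
'a' @ 6: {1,13}  (accept∈set)
after full input: {1,13}  (accept=1 in)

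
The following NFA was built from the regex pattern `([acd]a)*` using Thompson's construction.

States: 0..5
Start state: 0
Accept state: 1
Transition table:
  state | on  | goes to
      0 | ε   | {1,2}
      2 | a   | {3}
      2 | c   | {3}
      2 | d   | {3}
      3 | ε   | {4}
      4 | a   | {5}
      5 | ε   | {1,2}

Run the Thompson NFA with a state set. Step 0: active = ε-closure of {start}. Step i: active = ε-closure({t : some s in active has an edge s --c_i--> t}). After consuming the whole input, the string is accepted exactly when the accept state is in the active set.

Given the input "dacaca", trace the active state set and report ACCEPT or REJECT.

Answer: ACCEPT

Trace:
S₀ = ε-closure({0}) = {0,1,2}
'd' @ 1: {3,4}
'a' @ 2: {1,2,5}  [accepting]
'c' @ 3: {3,4}
'a' @ 4: {1,2,5}  [accepting]
'c' @ 5: {3,4}
'a' @ 6: {1,2,5}  [accepting]
end set {1,2,5} — state 1 in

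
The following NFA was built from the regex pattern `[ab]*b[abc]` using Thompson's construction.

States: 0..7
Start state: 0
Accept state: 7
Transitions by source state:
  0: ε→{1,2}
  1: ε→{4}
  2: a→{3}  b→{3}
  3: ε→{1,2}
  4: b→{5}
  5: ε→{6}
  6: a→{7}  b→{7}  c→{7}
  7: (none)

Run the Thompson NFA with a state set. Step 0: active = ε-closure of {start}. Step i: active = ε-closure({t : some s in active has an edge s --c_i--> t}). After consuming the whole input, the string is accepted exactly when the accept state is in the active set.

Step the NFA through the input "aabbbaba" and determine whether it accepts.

Answer: ACCEPT

Trace:
S₀ = ε-closure({0}) = {0,1,2,4}
'a' @ 1: {1,2,3,4}
'a' @ 2: {1,2,3,4}
'b' @ 3: {1,2,3,4,5,6}
'b' @ 4: {1,2,3,4,5,6,7}  (accept∈set)
'b' @ 5: {1,2,3,4,5,6,7}  (accept∈set)
'a' @ 6: {1,2,3,4,7}  (accept∈set)
'b' @ 7: {1,2,3,4,5,6}
'a' @ 8: {1,2,3,4,7}  (accept∈set)
final: {1,2,3,4,7}; accept 7 in set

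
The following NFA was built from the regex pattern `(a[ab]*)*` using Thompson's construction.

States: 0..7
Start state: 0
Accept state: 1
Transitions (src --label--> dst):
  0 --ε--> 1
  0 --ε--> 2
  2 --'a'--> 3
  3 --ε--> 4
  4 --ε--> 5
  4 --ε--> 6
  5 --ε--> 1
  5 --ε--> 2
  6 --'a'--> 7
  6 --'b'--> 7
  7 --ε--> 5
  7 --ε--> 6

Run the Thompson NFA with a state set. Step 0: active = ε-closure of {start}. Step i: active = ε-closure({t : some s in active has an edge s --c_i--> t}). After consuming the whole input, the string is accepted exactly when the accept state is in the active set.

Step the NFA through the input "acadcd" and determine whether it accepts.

Answer: REJECT

Derivation:
start: ε-closure({0}) = {0,1,2}
'a' @ 1: {1,2,3,4,5,6}  ✓accept
'c' @ 2: {}  — dead — no transitions
rest 'adcd' ignored (set empty)
final: {}; accept 1 not in set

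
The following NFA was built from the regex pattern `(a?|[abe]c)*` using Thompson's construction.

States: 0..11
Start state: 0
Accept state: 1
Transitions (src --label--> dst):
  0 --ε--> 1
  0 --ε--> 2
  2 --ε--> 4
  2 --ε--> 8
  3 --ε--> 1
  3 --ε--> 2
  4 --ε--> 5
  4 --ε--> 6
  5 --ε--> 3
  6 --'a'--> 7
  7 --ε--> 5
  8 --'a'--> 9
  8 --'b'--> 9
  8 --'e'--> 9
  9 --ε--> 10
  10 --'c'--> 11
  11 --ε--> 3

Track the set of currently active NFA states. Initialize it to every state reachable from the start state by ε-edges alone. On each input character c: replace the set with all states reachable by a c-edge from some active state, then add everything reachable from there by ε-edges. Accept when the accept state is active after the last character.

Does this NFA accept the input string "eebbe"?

initial (ε-close {0}): {0,1,2,3,4,5,6,8}
'e' @ 1: {9,10}
'e' @ 2: {}  — dead — no transitions
rest 'bbe' ignored (set empty)
end set {} — state 1 not in

Answer: REJECT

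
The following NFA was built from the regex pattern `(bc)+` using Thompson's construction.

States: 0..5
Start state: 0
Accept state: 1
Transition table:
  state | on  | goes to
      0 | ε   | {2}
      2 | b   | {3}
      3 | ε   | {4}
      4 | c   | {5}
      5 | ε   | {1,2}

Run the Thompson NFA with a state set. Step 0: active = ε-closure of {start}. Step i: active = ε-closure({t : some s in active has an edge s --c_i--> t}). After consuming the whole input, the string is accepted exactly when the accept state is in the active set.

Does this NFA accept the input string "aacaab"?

Answer: REJECT

Steps:
start: ε-closure({0}) = {0,2}
'a' @ 1: {}  — dead — no transitions
rest 'acaab' ignored (set empty)
after full input: {}  (accept=1 not in)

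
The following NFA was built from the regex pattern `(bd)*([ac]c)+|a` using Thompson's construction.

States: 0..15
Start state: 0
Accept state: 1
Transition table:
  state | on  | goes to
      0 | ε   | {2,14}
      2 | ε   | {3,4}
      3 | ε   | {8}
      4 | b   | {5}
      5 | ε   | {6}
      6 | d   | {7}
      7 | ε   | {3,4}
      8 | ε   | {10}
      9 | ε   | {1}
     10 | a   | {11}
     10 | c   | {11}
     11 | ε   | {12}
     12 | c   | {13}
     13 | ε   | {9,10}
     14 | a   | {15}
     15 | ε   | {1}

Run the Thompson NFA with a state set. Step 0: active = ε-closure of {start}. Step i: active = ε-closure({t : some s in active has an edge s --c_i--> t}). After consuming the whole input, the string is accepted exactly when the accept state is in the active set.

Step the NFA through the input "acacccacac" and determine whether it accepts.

S₀ = ε-closure({0}) = {0,2,3,4,8,10,14}
'a' @ 1: {1,11,12,15}  ✓accept
'c' @ 2: {1,9,10,13}  ✓accept
'a' @ 3: {11,12}
'c' @ 4: {1,9,10,13}  ✓accept
'c' @ 5: {11,12}
'c' @ 6: {1,9,10,13}  ✓accept
'a' @ 7: {11,12}
'c' @ 8: {1,9,10,13}  ✓accept
'a' @ 9: {11,12}
'c' @ 10: {1,9,10,13}  ✓accept
after full input: {1,9,10,13}  (accept=1 in)

Answer: ACCEPT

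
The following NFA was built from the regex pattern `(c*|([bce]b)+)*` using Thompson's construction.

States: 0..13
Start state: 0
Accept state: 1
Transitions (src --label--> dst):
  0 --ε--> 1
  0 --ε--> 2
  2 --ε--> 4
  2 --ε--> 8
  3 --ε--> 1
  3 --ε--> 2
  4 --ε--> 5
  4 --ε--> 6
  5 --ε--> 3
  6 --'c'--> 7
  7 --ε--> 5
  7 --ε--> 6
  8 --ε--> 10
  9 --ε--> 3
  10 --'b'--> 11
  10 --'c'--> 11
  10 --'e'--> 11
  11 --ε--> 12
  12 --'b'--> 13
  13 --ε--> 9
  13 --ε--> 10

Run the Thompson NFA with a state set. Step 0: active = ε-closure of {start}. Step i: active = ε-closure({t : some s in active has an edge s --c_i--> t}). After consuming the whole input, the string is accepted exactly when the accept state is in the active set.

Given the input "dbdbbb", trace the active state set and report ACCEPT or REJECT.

start: ε-closure({0}) = {0,1,2,3,4,5,6,8,10}
'd' @ 1: {}  — dead — no transitions
rest 'bdbbb' ignored (set empty)
after full input: {}  (accept=1 not in)

Answer: REJECT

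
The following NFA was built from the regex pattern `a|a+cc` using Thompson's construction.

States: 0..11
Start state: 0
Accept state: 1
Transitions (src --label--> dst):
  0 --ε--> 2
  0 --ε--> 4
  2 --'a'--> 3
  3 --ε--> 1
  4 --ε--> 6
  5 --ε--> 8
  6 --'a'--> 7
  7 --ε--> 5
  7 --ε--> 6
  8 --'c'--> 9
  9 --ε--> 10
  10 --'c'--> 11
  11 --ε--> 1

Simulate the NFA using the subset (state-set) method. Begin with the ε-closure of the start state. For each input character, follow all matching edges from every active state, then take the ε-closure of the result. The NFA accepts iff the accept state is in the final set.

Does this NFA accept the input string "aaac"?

Answer: REJECT

Trace:
initial (ε-close {0}): {0,2,4,6}
'a' @ 1: {1,3,5,6,7,8}  [accepting]
'a' @ 2: {5,6,7,8}
'a' @ 3: {5,6,7,8}
'c' @ 4: {9,10}
after full input: {9,10}  (accept=1 not in)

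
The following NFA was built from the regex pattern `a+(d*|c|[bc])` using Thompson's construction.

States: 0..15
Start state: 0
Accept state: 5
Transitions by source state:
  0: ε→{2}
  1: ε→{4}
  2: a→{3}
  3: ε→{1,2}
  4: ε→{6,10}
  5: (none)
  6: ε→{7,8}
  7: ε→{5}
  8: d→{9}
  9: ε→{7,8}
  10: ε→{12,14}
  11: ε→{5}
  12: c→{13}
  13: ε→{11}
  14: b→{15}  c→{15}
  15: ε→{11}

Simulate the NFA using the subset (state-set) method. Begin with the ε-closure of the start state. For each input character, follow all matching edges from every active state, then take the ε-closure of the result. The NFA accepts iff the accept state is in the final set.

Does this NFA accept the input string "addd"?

start: ε-closure({0}) = {0,2}
'a' @ 1: {1,2,3,4,5,6,7,8,10,12,14}  (accept∈set)
'd' @ 2: {5,7,8,9}  (accept∈set)
'd' @ 3: {5,7,8,9}  (accept∈set)
'd' @ 4: {5,7,8,9}  (accept∈set)
final: {5,7,8,9}; accept 5 in set

Answer: ACCEPT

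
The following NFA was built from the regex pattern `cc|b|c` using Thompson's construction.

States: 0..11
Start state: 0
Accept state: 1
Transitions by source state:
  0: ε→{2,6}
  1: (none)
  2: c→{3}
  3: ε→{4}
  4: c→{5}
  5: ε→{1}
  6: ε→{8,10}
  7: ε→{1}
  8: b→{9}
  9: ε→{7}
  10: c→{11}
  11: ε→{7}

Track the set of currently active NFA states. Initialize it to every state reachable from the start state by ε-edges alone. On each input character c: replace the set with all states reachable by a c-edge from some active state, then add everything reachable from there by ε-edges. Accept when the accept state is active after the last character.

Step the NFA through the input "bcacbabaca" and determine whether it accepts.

S₀ = ε-closure({0}) = {0,2,6,8,10}
'b' @ 1: {1,7,9}  ✓accept
'c' @ 2: {}  — dead — no transitions
rest 'acbabaca' ignored (set empty)
end set {} — state 1 not in

Answer: REJECT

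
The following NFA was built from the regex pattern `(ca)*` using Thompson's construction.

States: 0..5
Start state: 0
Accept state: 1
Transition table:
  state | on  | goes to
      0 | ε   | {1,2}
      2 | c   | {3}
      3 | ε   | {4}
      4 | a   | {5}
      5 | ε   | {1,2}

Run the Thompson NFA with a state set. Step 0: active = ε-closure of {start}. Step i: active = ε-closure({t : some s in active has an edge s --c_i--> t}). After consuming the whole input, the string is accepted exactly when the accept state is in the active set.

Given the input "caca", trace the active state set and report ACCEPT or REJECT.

Answer: ACCEPT

Steps:
start: ε-closure({0}) = {0,1,2}
'c' @ 1: {3,4}
'a' @ 2: {1,2,5}  ✓accept
'c' @ 3: {3,4}
'a' @ 4: {1,2,5}  ✓accept
final: {1,2,5}; accept 1 in set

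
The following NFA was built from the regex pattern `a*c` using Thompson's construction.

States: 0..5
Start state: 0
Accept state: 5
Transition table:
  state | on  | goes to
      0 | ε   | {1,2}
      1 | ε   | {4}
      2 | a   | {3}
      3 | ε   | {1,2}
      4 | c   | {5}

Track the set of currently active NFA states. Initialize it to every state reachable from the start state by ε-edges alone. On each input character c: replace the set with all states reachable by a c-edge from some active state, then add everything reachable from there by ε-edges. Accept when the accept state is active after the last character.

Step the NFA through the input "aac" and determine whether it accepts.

S₀ = ε-closure({0}) = {0,1,2,4}
'a' @ 1: {1,2,3,4}
'a' @ 2: {1,2,3,4}
'c' @ 3: {5}  ✓accept
end set {5} — state 5 in

Answer: ACCEPT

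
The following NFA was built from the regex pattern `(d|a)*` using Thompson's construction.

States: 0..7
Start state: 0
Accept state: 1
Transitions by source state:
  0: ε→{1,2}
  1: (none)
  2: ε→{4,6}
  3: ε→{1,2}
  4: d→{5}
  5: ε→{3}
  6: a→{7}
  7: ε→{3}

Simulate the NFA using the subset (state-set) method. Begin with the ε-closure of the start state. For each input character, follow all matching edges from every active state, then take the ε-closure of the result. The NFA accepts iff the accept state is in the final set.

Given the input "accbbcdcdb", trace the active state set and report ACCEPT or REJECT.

Answer: REJECT

Trace:
start: ε-closure({0}) = {0,1,2,4,6}
'a' @ 1: {1,2,3,4,6,7}  [accepting]
'c' @ 2: {}  — state set empty
rest 'cbbcdcdb' ignored (set empty)
after full input: {}  (accept=1 not in)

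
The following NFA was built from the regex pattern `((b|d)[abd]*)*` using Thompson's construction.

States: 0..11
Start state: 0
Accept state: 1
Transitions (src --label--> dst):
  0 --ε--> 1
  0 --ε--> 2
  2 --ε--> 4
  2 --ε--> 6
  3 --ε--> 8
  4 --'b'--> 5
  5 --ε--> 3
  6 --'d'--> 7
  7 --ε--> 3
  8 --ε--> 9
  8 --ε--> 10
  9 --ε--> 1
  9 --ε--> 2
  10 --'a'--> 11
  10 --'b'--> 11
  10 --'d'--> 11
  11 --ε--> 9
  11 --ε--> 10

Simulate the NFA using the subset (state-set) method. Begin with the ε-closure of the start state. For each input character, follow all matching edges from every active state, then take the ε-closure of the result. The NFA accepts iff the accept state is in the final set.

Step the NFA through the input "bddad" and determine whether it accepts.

Answer: ACCEPT

Trace:
S₀ = ε-closure({0}) = {0,1,2,4,6}
'b' @ 1: {1,2,3,4,5,6,8,9,10}  [accepting]
'd' @ 2: {1,2,3,4,6,7,8,9,10,11}  [accepting]
'd' @ 3: {1,2,3,4,6,7,8,9,10,11}  [accepting]
'a' @ 4: {1,2,4,6,9,10,11}  [accepting]
'd' @ 5: {1,2,3,4,6,7,8,9,10,11}  [accepting]
after full input: {1,2,3,4,6,7,8,9,10,11}  (accept=1 in)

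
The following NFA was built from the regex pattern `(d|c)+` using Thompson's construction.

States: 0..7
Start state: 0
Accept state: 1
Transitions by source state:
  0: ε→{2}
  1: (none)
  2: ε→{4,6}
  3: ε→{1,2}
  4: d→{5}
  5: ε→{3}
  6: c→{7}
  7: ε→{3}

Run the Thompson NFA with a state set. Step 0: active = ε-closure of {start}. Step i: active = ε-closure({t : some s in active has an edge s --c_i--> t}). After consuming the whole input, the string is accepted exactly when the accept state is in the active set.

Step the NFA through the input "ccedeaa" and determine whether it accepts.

start: ε-closure({0}) = {0,2,4,6}
'c' @ 1: {1,2,3,4,6,7}  ✓accept
'c' @ 2: {1,2,3,4,6,7}  ✓accept
'e' @ 3: {}  — state set empty
rest 'deaa' ignored (set empty)
end set {} — state 1 not in

Answer: REJECT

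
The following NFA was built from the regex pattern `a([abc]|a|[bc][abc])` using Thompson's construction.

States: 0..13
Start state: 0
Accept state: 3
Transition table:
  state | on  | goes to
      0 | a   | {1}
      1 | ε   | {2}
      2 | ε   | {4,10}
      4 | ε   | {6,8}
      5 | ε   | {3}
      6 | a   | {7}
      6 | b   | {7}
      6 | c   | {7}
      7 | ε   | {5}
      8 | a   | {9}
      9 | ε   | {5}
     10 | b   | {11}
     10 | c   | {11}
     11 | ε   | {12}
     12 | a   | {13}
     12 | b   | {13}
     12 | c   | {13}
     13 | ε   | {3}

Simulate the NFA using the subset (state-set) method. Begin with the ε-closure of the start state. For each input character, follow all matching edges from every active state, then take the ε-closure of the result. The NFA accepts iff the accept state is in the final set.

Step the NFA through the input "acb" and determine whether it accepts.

Answer: ACCEPT

Steps:
S₀ = ε-closure({0}) = {0}
'a' @ 1: {1,2,4,6,8,10}
'c' @ 2: {3,5,7,11,12}  (accept∈set)
'b' @ 3: {3,13}  (accept∈set)
final: {3,13}; accept 3 in set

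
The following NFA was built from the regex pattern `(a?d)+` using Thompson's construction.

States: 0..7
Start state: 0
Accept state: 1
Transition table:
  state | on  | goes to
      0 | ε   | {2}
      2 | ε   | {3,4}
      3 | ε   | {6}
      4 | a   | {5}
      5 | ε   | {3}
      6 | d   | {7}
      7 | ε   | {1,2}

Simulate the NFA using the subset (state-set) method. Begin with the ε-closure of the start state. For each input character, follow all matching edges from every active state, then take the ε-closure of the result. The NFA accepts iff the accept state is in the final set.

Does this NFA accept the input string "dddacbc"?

initial (ε-close {0}): {0,2,3,4,6}
'd' @ 1: {1,2,3,4,6,7}  ✓accept
'd' @ 2: {1,2,3,4,6,7}  ✓accept
'd' @ 3: {1,2,3,4,6,7}  ✓accept
'a' @ 4: {3,5,6}
'c' @ 5: {}  — state set empty
rest 'bc' ignored (set empty)
after full input: {}  (accept=1 not in)

Answer: REJECT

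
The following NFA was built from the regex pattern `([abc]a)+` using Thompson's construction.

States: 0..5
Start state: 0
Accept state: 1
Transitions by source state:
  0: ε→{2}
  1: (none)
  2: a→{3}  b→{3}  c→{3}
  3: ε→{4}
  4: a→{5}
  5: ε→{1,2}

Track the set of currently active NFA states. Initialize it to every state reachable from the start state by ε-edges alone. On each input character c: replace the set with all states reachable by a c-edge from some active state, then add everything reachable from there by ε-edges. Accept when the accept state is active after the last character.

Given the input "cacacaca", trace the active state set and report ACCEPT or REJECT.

initial (ε-close {0}): {0,2}
'c' @ 1: {3,4}
'a' @ 2: {1,2,5}  ✓accept
'c' @ 3: {3,4}
'a' @ 4: {1,2,5}  ✓accept
'c' @ 5: {3,4}
'a' @ 6: {1,2,5}  ✓accept
'c' @ 7: {3,4}
'a' @ 8: {1,2,5}  ✓accept
final: {1,2,5}; accept 1 in set

Answer: ACCEPT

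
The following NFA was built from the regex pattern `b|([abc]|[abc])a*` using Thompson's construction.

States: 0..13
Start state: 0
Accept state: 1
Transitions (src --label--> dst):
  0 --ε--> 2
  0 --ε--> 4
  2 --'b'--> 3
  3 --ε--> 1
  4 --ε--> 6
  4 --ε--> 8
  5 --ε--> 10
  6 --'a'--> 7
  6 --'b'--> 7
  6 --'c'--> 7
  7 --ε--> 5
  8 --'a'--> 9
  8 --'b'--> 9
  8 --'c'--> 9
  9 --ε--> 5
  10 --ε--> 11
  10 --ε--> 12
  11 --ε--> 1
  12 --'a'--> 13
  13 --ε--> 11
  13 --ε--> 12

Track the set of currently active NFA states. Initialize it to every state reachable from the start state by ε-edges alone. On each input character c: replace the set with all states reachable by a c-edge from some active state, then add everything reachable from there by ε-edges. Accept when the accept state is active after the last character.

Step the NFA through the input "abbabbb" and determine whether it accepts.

Answer: REJECT

Steps:
start: ε-closure({0}) = {0,2,4,6,8}
'a' @ 1: {1,5,7,9,10,11,12}  ✓accept
'b' @ 2: {}  — no active states
rest 'babbb' ignored (set empty)
after full input: {}  (accept=1 not in)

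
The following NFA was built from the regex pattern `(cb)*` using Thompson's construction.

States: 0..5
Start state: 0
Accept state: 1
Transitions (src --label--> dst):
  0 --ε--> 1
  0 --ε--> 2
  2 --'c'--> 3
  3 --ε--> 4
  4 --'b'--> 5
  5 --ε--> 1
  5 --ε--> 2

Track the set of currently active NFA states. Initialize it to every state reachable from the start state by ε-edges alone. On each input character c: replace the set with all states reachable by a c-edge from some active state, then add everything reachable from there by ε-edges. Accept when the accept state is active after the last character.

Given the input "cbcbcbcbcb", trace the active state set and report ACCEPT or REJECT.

Answer: ACCEPT

Derivation:
start: ε-closure({0}) = {0,1,2}
'c' @ 1: {3,4}
'b' @ 2: {1,2,5}  [accepting]
'c' @ 3: {3,4}
'b' @ 4: {1,2,5}  [accepting]
'c' @ 5: {3,4}
'b' @ 6: {1,2,5}  [accepting]
'c' @ 7: {3,4}
'b' @ 8: {1,2,5}  [accepting]
'c' @ 9: {3,4}
'b' @ 10: {1,2,5}  [accepting]
after full input: {1,2,5}  (accept=1 in)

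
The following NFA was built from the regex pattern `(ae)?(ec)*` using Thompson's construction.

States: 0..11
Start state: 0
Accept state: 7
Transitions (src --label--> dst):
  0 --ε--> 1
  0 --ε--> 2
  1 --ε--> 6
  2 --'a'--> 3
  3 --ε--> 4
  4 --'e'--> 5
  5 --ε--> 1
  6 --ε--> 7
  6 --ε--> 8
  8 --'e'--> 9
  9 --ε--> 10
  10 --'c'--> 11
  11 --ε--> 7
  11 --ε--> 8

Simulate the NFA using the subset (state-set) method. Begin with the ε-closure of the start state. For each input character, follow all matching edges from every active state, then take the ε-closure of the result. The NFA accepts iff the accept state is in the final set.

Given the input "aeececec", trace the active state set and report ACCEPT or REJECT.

Answer: ACCEPT

Steps:
start: ε-closure({0}) = {0,1,2,6,7,8}
'a' @ 1: {3,4}
'e' @ 2: {1,5,6,7,8}  ✓accept
'e' @ 3: {9,10}
'c' @ 4: {7,8,11}  ✓accept
'e' @ 5: {9,10}
'c' @ 6: {7,8,11}  ✓accept
'e' @ 7: {9,10}
'c' @ 8: {7,8,11}  ✓accept
final: {7,8,11}; accept 7 in set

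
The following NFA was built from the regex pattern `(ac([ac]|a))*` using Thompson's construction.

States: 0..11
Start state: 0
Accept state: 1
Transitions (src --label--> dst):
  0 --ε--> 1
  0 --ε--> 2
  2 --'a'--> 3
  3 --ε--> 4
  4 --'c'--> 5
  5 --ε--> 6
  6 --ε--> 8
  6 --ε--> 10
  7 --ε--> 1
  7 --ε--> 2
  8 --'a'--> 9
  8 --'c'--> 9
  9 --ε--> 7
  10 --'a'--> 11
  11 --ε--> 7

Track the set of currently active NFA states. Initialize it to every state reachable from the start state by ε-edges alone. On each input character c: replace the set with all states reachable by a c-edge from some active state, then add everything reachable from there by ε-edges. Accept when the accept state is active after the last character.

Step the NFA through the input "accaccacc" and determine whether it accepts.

Answer: ACCEPT

Trace:
S₀ = ε-closure({0}) = {0,1,2}
'a' @ 1: {3,4}
'c' @ 2: {5,6,8,10}
'c' @ 3: {1,2,7,9}  (accept∈set)
'a' @ 4: {3,4}
'c' @ 5: {5,6,8,10}
'c' @ 6: {1,2,7,9}  (accept∈set)
'a' @ 7: {3,4}
'c' @ 8: {5,6,8,10}
'c' @ 9: {1,2,7,9}  (accept∈set)
after full input: {1,2,7,9}  (accept=1 in)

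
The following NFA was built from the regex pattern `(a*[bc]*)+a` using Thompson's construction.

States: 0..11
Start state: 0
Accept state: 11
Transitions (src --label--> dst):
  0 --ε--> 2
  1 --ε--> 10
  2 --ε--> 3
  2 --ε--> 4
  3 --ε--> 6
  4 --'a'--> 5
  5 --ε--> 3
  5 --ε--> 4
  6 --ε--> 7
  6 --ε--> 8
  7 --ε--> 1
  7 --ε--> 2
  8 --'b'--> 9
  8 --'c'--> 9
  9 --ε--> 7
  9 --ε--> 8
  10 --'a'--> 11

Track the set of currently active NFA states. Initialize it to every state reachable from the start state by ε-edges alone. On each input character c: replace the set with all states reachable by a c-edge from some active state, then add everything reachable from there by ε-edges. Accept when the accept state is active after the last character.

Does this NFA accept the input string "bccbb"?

Answer: REJECT

Steps:
initial (ε-close {0}): {0,1,2,3,4,6,7,8,10}
'b' @ 1: {1,2,3,4,6,7,8,9,10}
'c' @ 2: {1,2,3,4,6,7,8,9,10}
'c' @ 3: {1,2,3,4,6,7,8,9,10}
'b' @ 4: {1,2,3,4,6,7,8,9,10}
'b' @ 5: {1,2,3,4,6,7,8,9,10}
after full input: {1,2,3,4,6,7,8,9,10}  (accept=11 not in)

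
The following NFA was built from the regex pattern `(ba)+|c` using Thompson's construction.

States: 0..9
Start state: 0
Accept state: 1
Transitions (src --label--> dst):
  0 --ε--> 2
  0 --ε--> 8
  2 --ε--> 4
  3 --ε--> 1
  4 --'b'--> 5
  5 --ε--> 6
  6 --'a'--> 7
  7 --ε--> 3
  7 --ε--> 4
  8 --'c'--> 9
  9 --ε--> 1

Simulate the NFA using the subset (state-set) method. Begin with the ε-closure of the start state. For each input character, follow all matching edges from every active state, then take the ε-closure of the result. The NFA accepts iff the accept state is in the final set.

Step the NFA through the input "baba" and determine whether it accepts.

Answer: ACCEPT

Steps:
S₀ = ε-closure({0}) = {0,2,4,8}
'b' @ 1: {5,6}
'a' @ 2: {1,3,4,7}  [accepting]
'b' @ 3: {5,6}
'a' @ 4: {1,3,4,7}  [accepting]
final: {1,3,4,7}; accept 1 in set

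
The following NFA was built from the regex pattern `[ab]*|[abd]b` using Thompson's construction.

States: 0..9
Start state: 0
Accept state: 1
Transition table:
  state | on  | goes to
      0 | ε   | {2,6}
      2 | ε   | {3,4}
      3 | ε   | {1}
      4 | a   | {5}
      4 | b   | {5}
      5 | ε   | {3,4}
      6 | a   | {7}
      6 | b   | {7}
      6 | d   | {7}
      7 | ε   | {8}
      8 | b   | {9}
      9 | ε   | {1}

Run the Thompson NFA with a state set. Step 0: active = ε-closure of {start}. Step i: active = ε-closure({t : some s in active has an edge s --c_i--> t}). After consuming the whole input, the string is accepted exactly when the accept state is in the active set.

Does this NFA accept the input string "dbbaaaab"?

Answer: REJECT

Derivation:
initial (ε-close {0}): {0,1,2,3,4,6}
'd' @ 1: {7,8}
'b' @ 2: {1,9}  [accepting]
'b' @ 3: {}  — no active states
rest 'aaaab' ignored (set empty)
after full input: {}  (accept=1 not in)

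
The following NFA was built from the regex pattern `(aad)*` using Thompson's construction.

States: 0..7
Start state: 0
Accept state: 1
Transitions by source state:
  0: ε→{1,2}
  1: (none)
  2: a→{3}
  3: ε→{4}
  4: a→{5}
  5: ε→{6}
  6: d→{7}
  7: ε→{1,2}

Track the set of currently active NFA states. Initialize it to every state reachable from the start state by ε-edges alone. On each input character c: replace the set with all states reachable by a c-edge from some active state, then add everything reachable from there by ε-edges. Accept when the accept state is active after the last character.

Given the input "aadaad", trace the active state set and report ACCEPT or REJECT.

initial (ε-close {0}): {0,1,2}
'a' @ 1: {3,4}
'a' @ 2: {5,6}
'd' @ 3: {1,2,7}  (accept∈set)
'a' @ 4: {3,4}
'a' @ 5: {5,6}
'd' @ 6: {1,2,7}  (accept∈set)
after full input: {1,2,7}  (accept=1 in)

Answer: ACCEPT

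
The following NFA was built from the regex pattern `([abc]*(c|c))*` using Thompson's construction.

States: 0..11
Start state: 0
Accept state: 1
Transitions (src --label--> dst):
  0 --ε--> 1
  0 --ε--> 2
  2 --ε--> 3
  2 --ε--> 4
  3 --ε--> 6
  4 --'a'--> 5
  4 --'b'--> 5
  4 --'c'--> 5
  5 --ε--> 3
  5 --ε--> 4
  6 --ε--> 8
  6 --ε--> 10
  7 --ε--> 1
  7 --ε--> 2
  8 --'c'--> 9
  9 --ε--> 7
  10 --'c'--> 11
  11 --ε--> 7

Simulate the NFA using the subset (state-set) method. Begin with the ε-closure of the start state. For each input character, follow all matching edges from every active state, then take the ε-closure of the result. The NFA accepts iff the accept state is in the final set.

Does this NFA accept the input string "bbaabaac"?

Answer: ACCEPT

Derivation:
start: ε-closure({0}) = {0,1,2,3,4,6,8,10}
'b' @ 1: {3,4,5,6,8,10}
'b' @ 2: {3,4,5,6,8,10}
'a' @ 3: {3,4,5,6,8,10}
'a' @ 4: {3,4,5,6,8,10}
'b' @ 5: {3,4,5,6,8,10}
'a' @ 6: {3,4,5,6,8,10}
'a' @ 7: {3,4,5,6,8,10}
'c' @ 8: {1,2,3,4,5,6,7,8,9,10,11}  [accepting]
after full input: {1,2,3,4,5,6,7,8,9,10,11}  (accept=1 in)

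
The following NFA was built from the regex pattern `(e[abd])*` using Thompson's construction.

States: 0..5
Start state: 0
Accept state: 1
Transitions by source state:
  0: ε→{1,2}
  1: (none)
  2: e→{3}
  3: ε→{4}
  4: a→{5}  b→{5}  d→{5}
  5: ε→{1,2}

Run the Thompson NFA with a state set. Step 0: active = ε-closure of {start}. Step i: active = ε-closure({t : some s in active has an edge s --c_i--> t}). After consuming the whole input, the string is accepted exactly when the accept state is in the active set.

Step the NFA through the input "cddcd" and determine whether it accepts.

Answer: REJECT

Steps:
start: ε-closure({0}) = {0,1,2}
'c' @ 1: {}  — dead — no transitions
rest 'ddcd' ignored (set empty)
final: {}; accept 1 not in set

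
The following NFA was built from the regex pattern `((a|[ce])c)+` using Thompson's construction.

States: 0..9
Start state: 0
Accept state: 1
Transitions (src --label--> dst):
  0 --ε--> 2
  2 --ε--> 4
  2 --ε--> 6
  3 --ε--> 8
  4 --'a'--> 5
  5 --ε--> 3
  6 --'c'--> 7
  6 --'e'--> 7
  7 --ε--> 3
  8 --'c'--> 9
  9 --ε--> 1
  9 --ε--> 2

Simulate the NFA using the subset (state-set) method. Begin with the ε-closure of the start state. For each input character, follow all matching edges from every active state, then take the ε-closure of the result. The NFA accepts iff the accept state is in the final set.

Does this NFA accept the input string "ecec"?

Answer: ACCEPT

Trace:
start: ε-closure({0}) = {0,2,4,6}
'e' @ 1: {3,7,8}
'c' @ 2: {1,2,4,6,9}  (accept∈set)
'e' @ 3: {3,7,8}
'c' @ 4: {1,2,4,6,9}  (accept∈set)
final: {1,2,4,6,9}; accept 1 in set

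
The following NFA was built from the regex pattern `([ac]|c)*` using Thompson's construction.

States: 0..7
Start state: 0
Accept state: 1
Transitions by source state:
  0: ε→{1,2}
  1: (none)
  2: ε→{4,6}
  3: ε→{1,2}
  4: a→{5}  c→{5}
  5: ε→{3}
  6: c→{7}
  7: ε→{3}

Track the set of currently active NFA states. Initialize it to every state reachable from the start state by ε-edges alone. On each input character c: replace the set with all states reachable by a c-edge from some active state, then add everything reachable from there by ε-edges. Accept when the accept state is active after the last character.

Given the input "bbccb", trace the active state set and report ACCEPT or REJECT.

Answer: REJECT

Trace:
S₀ = ε-closure({0}) = {0,1,2,4,6}
'b' @ 1: {}  — dead — no transitions
rest 'bccb' ignored (set empty)
after full input: {}  (accept=1 not in)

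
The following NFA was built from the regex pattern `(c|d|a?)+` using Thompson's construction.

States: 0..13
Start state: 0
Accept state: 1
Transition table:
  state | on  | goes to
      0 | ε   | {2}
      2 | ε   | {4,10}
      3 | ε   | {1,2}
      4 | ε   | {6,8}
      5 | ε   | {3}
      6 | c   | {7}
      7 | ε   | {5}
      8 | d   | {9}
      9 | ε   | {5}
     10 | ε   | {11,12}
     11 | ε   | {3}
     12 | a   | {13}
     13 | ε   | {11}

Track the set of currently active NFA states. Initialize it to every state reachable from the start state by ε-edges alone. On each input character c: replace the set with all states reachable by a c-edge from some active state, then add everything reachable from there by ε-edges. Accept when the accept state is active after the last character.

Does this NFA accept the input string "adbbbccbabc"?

Answer: REJECT

Steps:
start: ε-closure({0}) = {0,1,2,3,4,6,8,10,11,12}
'a' @ 1: {1,2,3,4,6,8,10,11,12,13}  (accept∈set)
'd' @ 2: {1,2,3,4,5,6,8,9,10,11,12}  (accept∈set)
'b' @ 3: {}  — dead — no transitions
rest 'bbccbabc' ignored (set empty)
final: {}; accept 1 not in set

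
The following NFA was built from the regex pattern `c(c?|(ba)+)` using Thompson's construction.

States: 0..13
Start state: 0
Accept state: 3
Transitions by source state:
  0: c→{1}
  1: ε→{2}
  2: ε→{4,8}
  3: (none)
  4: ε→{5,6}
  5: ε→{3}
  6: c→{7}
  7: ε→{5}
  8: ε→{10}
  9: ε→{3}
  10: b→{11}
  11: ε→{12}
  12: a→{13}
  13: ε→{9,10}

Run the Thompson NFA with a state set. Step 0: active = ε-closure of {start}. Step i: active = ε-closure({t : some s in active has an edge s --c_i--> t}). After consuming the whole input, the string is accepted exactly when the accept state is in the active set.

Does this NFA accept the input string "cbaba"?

Answer: ACCEPT

Steps:
start: ε-closure({0}) = {0}
'c' @ 1: {1,2,3,4,5,6,8,10}  (accept∈set)
'b' @ 2: {11,12}
'a' @ 3: {3,9,10,13}  (accept∈set)
'b' @ 4: {11,12}
'a' @ 5: {3,9,10,13}  (accept∈set)
final: {3,9,10,13}; accept 3 in set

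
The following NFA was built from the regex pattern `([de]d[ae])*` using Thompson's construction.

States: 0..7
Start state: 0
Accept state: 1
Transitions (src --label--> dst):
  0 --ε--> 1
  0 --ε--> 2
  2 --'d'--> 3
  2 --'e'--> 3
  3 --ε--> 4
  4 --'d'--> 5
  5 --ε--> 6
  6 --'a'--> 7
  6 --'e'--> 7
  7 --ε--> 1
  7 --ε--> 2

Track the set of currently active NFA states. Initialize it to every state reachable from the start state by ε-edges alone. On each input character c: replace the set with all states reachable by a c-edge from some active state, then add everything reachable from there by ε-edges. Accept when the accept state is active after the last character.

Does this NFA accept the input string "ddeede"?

initial (ε-close {0}): {0,1,2}
'd' @ 1: {3,4}
'd' @ 2: {5,6}
'e' @ 3: {1,2,7}  ✓accept
'e' @ 4: {3,4}
'd' @ 5: {5,6}
'e' @ 6: {1,2,7}  ✓accept
end set {1,2,7} — state 1 in

Answer: ACCEPT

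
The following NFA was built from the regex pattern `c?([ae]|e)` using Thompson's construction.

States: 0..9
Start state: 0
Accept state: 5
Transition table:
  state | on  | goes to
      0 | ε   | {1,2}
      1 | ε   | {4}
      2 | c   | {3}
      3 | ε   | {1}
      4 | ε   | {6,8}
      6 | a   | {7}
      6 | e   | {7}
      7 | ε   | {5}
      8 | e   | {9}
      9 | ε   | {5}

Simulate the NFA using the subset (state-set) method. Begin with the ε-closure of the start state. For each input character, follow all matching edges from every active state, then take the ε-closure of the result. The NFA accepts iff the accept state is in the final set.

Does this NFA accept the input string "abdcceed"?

initial (ε-close {0}): {0,1,2,4,6,8}
'a' @ 1: {5,7}  [accepting]
'b' @ 2: {}  — dead — no transitions
rest 'dcceed' ignored (set empty)
final: {}; accept 5 not in set

Answer: REJECT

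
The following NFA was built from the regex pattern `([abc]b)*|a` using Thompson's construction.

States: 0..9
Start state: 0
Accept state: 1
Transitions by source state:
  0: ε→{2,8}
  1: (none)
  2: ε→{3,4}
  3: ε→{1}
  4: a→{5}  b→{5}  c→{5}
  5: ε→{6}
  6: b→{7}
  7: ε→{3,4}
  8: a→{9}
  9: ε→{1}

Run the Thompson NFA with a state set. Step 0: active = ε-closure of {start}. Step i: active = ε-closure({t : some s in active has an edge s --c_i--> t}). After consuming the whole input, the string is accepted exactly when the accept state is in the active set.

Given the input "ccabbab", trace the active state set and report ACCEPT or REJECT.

start: ε-closure({0}) = {0,1,2,3,4,8}
'c' @ 1: {5,6}
'c' @ 2: {}  — state set empty
rest 'abbab' ignored (set empty)
after full input: {}  (accept=1 not in)

Answer: REJECT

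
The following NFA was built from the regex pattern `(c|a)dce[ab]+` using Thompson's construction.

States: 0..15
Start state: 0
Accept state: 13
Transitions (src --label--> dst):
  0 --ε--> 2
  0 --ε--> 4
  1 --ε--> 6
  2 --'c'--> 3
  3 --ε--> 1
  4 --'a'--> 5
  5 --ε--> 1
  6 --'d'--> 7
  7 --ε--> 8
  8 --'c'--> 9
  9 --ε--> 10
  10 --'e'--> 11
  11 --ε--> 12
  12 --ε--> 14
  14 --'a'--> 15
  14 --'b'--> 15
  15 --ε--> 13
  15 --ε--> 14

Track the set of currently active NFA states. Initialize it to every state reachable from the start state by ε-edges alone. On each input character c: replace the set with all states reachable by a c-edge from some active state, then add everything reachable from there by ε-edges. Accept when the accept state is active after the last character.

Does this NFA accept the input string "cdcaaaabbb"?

start: ε-closure({0}) = {0,2,4}
'c' @ 1: {1,3,6}
'd' @ 2: {7,8}
'c' @ 3: {9,10}
'a' @ 4: {}  — state set empty
rest 'aaabbb' ignored (set empty)
after full input: {}  (accept=13 not in)

Answer: REJECT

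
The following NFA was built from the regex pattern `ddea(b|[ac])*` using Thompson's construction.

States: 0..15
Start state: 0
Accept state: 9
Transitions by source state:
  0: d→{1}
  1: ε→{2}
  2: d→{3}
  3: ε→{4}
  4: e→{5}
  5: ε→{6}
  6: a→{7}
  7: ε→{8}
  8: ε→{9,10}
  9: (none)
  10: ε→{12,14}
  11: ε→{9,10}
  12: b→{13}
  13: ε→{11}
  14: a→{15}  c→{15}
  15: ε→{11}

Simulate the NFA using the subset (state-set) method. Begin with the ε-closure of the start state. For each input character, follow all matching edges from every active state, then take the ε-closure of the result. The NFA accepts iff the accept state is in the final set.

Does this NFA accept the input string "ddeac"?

initial (ε-close {0}): {0}
'd' @ 1: {1,2}
'd' @ 2: {3,4}
'e' @ 3: {5,6}
'a' @ 4: {7,8,9,10,12,14}  [accepting]
'c' @ 5: {9,10,11,12,14,15}  [accepting]
after full input: {9,10,11,12,14,15}  (accept=9 in)

Answer: ACCEPT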